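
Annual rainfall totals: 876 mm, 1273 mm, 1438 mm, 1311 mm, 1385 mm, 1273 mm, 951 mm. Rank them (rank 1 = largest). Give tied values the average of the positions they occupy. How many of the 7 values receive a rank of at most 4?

3

Sorted (descending): 1438, 1385, 1311, 1273, 1273, 951, 876
The 2 values of 1273 occupy positions 4–5 → average rank (4+5)/2 = 4.5.
Ranks ≤ 4: {1, 2, 3} → 3 values.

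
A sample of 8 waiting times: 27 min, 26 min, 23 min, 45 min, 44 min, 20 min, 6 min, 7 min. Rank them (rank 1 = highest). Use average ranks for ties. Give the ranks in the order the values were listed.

Sorted (descending): 45, 44, 27, 26, 23, 20, 7, 6
No ties — each value takes its position as its rank.

3, 4, 5, 1, 2, 6, 8, 7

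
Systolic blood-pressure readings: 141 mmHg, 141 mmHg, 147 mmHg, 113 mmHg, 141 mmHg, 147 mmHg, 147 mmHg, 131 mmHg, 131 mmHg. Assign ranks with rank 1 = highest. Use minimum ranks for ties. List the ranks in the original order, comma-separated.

Sorted (descending): 147, 147, 147, 141, 141, 141, 131, 131, 113
The 3 values of 147 occupy positions 1–3 → each gets rank 1.
The 3 values of 141 occupy positions 4–6 → each gets rank 4.
The 2 values of 131 occupy positions 7–8 → each gets rank 7.

4, 4, 1, 9, 4, 1, 1, 7, 7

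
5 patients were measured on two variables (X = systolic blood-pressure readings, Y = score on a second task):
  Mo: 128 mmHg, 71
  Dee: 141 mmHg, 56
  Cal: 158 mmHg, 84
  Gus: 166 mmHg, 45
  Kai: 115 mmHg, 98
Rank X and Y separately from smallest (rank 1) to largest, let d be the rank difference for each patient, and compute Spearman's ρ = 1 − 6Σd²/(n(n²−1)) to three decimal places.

-0.700

Ranks of variable 1: 2, 3, 4, 5, 1
Ranks of variable 2: 3, 2, 4, 1, 5
d = r₁ − r₂: -1, 1, 0, 4, -4
d²: 1, 1, 0, 16, 16; Σd² = 34
ρ = 1 − 6·34/(5·24) = 1 − 204/120 = -0.700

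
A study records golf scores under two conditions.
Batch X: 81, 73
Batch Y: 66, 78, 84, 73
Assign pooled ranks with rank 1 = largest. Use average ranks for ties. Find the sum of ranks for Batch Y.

14.5

Sorted (descending): 84, 81, 78, 73, 73, 66
The 2 values of 73 occupy positions 4–5 → average rank (4+5)/2 = 4.5.
Batch Y values → pooled ranks: 66→6, 78→3, 84→1, 73→4.5
Rank sum = 6 + 3 + 1 + 4.5 = 14.5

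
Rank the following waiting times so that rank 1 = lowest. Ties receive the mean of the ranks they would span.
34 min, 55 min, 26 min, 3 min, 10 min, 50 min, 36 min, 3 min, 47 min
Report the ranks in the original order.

Sorted (ascending): 3, 3, 10, 26, 34, 36, 47, 50, 55
The 2 values of 3 occupy positions 1–2 → average rank (1+2)/2 = 1.5.

5, 9, 4, 1.5, 3, 8, 6, 1.5, 7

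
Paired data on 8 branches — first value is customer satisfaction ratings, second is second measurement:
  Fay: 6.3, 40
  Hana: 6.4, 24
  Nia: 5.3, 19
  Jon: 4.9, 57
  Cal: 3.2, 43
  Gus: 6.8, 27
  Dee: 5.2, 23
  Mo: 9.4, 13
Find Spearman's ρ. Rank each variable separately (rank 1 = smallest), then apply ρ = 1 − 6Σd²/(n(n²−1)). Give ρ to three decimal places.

-0.595

Ranks of variable 1: 5, 6, 4, 2, 1, 7, 3, 8
Ranks of variable 2: 6, 4, 2, 8, 7, 5, 3, 1
d = r₁ − r₂: -1, 2, 2, -6, -6, 2, 0, 7
d²: 1, 4, 4, 36, 36, 4, 0, 49; Σd² = 134
ρ = 1 − 6·134/(8·63) = 1 − 804/504 = -0.595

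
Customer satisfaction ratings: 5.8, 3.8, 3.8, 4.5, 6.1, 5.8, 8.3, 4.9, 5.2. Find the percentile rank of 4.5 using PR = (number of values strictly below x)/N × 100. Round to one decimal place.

N = 9.
Strictly below 4.5: 2. Equal to 4.5: 1.
PR = 2/9 × 100 = 22.2

22.2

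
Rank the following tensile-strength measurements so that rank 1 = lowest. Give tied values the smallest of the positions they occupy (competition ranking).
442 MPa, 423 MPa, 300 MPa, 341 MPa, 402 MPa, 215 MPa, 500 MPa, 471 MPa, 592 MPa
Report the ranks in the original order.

6, 5, 2, 3, 4, 1, 8, 7, 9

Sorted (ascending): 215, 300, 341, 402, 423, 442, 471, 500, 592
No ties — each value takes its position as its rank.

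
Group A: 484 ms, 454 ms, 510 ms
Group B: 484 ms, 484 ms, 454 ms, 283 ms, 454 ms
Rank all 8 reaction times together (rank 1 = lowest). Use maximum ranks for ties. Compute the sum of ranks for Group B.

Sorted (ascending): 283, 454, 454, 454, 484, 484, 484, 510
The 3 values of 454 occupy positions 2–4 → each gets rank 4.
The 3 values of 484 occupy positions 5–7 → each gets rank 7.
Group B values → pooled ranks: 484→7, 484→7, 454→4, 283→1, 454→4
Rank sum = 7 + 7 + 4 + 1 + 4 = 23

23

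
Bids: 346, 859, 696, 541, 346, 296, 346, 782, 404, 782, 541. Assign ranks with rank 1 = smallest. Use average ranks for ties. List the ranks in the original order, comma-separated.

Sorted (ascending): 296, 346, 346, 346, 404, 541, 541, 696, 782, 782, 859
The 3 values of 346 occupy positions 2–4 → average rank 3.
The 2 values of 541 occupy positions 6–7 → average rank (6+7)/2 = 6.5.
The 2 values of 782 occupy positions 9–10 → average rank (9+10)/2 = 9.5.

3, 11, 8, 6.5, 3, 1, 3, 9.5, 5, 9.5, 6.5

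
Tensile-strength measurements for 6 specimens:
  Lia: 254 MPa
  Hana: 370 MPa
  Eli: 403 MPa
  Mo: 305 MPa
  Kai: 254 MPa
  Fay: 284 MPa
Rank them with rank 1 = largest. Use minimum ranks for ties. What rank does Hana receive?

Sorted (descending): 403, 370, 305, 284, 254, 254
The 2 values of 254 occupy positions 5–6 → each gets rank 5.
Hana has value 370 MPa → rank 2.

2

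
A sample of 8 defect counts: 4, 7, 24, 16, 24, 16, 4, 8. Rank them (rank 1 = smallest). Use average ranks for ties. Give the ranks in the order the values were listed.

1.5, 3, 7.5, 5.5, 7.5, 5.5, 1.5, 4

Sorted (ascending): 4, 4, 7, 8, 16, 16, 24, 24
The 2 values of 4 occupy positions 1–2 → average rank (1+2)/2 = 1.5.
The 2 values of 16 occupy positions 5–6 → average rank (5+6)/2 = 5.5.
The 2 values of 24 occupy positions 7–8 → average rank (7+8)/2 = 7.5.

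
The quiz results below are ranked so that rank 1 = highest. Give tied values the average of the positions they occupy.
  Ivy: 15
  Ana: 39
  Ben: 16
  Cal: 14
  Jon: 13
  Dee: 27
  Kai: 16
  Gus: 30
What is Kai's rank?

Sorted (descending): 39, 30, 27, 16, 16, 15, 14, 13
The 2 values of 16 occupy positions 4–5 → average rank (4+5)/2 = 4.5.
Kai has value 16 → rank 4.5.

4.5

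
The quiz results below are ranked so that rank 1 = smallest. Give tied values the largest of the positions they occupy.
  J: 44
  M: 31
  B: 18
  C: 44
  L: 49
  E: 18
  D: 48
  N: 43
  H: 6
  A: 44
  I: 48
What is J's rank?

8

Sorted (ascending): 6, 18, 18, 31, 43, 44, 44, 44, 48, 48, 49
The 2 values of 18 occupy positions 2–3 → each gets rank 3.
The 3 values of 44 occupy positions 6–8 → each gets rank 8.
The 2 values of 48 occupy positions 9–10 → each gets rank 10.
J has value 44 → rank 8.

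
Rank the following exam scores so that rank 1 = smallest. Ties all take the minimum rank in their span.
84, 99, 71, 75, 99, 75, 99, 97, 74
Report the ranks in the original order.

Sorted (ascending): 71, 74, 75, 75, 84, 97, 99, 99, 99
The 2 values of 75 occupy positions 3–4 → each gets rank 3.
The 3 values of 99 occupy positions 7–9 → each gets rank 7.

5, 7, 1, 3, 7, 3, 7, 6, 2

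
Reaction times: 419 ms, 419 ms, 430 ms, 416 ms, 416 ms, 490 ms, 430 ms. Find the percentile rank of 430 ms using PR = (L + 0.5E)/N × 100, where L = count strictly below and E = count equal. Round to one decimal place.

N = 7.
Strictly below 430: 4. Equal to 430: 2.
PR = (4 + 0.5·2)/7 × 100 = 71.4

71.4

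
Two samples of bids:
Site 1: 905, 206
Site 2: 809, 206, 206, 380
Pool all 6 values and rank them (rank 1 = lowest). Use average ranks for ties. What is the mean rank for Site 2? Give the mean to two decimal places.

Sorted (ascending): 206, 206, 206, 380, 809, 905
The 3 values of 206 occupy positions 1–3 → average rank 2.
Site 2 values → pooled ranks: 809→5, 206→2, 206→2, 380→4
Mean rank = (5 + 2 + 2 + 4) / 4 = 3.25

3.25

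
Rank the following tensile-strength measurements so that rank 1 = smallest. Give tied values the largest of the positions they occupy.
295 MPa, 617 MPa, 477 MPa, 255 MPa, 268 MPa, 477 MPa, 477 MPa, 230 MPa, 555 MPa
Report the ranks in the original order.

Sorted (ascending): 230, 255, 268, 295, 477, 477, 477, 555, 617
The 3 values of 477 occupy positions 5–7 → each gets rank 7.

4, 9, 7, 2, 3, 7, 7, 1, 8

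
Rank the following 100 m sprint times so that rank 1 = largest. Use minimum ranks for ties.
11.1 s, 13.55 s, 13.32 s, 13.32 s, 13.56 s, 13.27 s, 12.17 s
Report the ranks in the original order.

Sorted (descending): 13.56, 13.55, 13.32, 13.32, 13.27, 12.17, 11.1
The 2 values of 13.32 occupy positions 3–4 → each gets rank 3.

7, 2, 3, 3, 1, 5, 6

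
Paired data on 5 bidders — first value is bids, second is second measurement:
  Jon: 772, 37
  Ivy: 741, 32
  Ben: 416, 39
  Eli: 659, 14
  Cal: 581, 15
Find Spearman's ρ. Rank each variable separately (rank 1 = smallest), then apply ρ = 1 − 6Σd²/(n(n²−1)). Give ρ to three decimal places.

Ranks of variable 1: 5, 4, 1, 3, 2
Ranks of variable 2: 4, 3, 5, 1, 2
d = r₁ − r₂: 1, 1, -4, 2, 0
d²: 1, 1, 16, 4, 0; Σd² = 22
ρ = 1 − 6·22/(5·24) = 1 − 132/120 = -0.100

-0.100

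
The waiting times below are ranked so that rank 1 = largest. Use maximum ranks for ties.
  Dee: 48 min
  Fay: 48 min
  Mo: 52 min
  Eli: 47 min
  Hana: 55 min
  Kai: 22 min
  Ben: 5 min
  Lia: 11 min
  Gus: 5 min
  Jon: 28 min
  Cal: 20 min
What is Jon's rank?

Sorted (descending): 55, 52, 48, 48, 47, 28, 22, 20, 11, 5, 5
The 2 values of 48 occupy positions 3–4 → each gets rank 4.
The 2 values of 5 occupy positions 10–11 → each gets rank 11.
Jon has value 28 min → rank 6.

6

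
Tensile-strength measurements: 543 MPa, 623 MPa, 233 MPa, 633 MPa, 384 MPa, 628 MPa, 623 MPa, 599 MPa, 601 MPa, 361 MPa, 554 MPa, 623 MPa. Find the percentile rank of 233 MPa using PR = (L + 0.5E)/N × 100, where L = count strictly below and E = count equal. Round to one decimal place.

4.2

N = 12.
Strictly below 233: 0. Equal to 233: 1.
PR = (0 + 0.5·1)/12 × 100 = 4.2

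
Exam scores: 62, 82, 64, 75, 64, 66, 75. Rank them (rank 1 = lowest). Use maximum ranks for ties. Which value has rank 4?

66

Sorted (ascending): 62, 64, 64, 66, 75, 75, 82
The 2 values of 64 occupy positions 2–3 → each gets rank 3.
The 2 values of 75 occupy positions 5–6 → each gets rank 6.
Rank 4 → value 66.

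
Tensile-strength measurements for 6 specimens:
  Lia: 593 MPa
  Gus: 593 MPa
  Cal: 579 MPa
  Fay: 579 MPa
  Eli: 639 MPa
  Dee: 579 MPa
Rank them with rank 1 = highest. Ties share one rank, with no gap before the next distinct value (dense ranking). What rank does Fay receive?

Sorted (descending): 639, 593, 593, 579, 579, 579
The 2 values of 593 share dense rank 2.
The 3 values of 579 share dense rank 3.
Remaining distinct values take the next consecutive integers.
Fay has value 579 MPa → rank 3.

3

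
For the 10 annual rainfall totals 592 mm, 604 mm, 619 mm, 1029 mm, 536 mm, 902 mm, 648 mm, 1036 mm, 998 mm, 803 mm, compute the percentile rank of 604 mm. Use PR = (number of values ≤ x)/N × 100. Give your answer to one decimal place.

N = 10.
Strictly below 604: 2. Equal to 604: 1.
PR = 3/10 × 100 = 30.0

30.0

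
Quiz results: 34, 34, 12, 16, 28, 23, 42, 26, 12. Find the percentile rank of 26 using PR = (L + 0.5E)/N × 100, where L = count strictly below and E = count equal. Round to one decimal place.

50.0

N = 9.
Strictly below 26: 4. Equal to 26: 1.
PR = (4 + 0.5·1)/9 × 100 = 50.0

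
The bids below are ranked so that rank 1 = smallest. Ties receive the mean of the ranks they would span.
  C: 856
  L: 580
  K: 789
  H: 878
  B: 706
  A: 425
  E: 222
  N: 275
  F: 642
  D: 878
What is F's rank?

5

Sorted (ascending): 222, 275, 425, 580, 642, 706, 789, 856, 878, 878
The 2 values of 878 occupy positions 9–10 → average rank (9+10)/2 = 9.5.
F has value 642 → rank 5.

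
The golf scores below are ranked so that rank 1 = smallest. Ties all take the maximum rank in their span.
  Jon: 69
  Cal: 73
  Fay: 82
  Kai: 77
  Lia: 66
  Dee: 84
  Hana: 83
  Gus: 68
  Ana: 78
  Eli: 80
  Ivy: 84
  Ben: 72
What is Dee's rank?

Sorted (ascending): 66, 68, 69, 72, 73, 77, 78, 80, 82, 83, 84, 84
The 2 values of 84 occupy positions 11–12 → each gets rank 12.
Dee has value 84 → rank 12.

12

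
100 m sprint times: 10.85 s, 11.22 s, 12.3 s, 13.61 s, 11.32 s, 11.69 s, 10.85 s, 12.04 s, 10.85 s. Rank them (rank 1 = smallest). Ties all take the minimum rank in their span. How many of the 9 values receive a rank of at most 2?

Sorted (ascending): 10.85, 10.85, 10.85, 11.22, 11.32, 11.69, 12.04, 12.3, 13.61
The 3 values of 10.85 occupy positions 1–3 → each gets rank 1.
Ranks ≤ 2: {1, 1, 1} → 3 values.

3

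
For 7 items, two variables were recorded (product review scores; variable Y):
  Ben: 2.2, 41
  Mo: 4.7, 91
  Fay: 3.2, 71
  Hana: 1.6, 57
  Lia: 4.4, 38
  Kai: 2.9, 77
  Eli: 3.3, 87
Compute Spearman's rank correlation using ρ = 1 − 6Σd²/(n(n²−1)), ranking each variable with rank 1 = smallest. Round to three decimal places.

0.393

Ranks of variable 1: 2, 7, 4, 1, 6, 3, 5
Ranks of variable 2: 2, 7, 4, 3, 1, 5, 6
d = r₁ − r₂: 0, 0, 0, -2, 5, -2, -1
d²: 0, 0, 0, 4, 25, 4, 1; Σd² = 34
ρ = 1 − 6·34/(7·48) = 1 − 204/336 = 0.393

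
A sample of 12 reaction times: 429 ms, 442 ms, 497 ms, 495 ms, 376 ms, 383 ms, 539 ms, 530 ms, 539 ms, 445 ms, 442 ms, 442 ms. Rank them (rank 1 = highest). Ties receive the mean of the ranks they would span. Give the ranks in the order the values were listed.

Sorted (descending): 539, 539, 530, 497, 495, 445, 442, 442, 442, 429, 383, 376
The 2 values of 539 occupy positions 1–2 → average rank (1+2)/2 = 1.5.
The 3 values of 442 occupy positions 7–9 → average rank 8.

10, 8, 4, 5, 12, 11, 1.5, 3, 1.5, 6, 8, 8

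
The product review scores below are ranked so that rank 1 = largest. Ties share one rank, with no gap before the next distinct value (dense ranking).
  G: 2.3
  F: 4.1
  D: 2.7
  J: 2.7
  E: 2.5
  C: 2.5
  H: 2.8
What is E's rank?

Sorted (descending): 4.1, 2.8, 2.7, 2.7, 2.5, 2.5, 2.3
The 2 values of 2.7 share dense rank 3.
The 2 values of 2.5 share dense rank 4.
Remaining distinct values take the next consecutive integers.
E has value 2.5 → rank 4.

4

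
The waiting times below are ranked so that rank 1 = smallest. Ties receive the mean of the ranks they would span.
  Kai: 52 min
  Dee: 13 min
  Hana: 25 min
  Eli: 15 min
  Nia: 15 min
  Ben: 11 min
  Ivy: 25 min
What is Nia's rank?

Sorted (ascending): 11, 13, 15, 15, 25, 25, 52
The 2 values of 15 occupy positions 3–4 → average rank (3+4)/2 = 3.5.
The 2 values of 25 occupy positions 5–6 → average rank (5+6)/2 = 5.5.
Nia has value 15 min → rank 3.5.

3.5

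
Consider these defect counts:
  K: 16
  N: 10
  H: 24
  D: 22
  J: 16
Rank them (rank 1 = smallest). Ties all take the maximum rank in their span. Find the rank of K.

Sorted (ascending): 10, 16, 16, 22, 24
The 2 values of 16 occupy positions 2–3 → each gets rank 3.
K has value 16 → rank 3.

3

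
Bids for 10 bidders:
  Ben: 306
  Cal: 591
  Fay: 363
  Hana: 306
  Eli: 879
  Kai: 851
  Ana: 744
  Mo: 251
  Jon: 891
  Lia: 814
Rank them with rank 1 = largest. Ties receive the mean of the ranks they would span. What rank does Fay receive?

7

Sorted (descending): 891, 879, 851, 814, 744, 591, 363, 306, 306, 251
The 2 values of 306 occupy positions 8–9 → average rank (8+9)/2 = 8.5.
Fay has value 363 → rank 7.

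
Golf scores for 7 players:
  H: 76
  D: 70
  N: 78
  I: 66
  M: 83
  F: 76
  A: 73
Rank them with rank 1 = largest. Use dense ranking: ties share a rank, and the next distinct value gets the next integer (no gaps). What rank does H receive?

3

Sorted (descending): 83, 78, 76, 76, 73, 70, 66
The 2 values of 76 share dense rank 3.
Remaining distinct values take the next consecutive integers.
H has value 76 → rank 3.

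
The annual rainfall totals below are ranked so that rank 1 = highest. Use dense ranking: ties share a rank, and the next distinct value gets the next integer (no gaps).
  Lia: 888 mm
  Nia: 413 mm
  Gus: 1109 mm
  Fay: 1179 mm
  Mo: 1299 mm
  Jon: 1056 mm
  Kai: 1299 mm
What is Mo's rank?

Sorted (descending): 1299, 1299, 1179, 1109, 1056, 888, 413
The 2 values of 1299 share dense rank 1.
Remaining distinct values take the next consecutive integers.
Mo has value 1299 mm → rank 1.

1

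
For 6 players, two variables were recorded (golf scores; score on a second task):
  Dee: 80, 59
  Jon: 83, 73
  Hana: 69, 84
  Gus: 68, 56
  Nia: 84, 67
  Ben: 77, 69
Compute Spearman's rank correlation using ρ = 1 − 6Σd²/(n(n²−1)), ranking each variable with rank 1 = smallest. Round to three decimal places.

0.143

Ranks of variable 1: 4, 5, 2, 1, 6, 3
Ranks of variable 2: 2, 5, 6, 1, 3, 4
d = r₁ − r₂: 2, 0, -4, 0, 3, -1
d²: 4, 0, 16, 0, 9, 1; Σd² = 30
ρ = 1 − 6·30/(6·35) = 1 − 180/210 = 0.143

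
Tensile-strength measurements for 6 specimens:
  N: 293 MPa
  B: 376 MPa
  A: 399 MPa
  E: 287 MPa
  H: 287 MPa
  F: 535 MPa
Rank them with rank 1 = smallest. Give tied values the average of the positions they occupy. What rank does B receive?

Sorted (ascending): 287, 287, 293, 376, 399, 535
The 2 values of 287 occupy positions 1–2 → average rank (1+2)/2 = 1.5.
B has value 376 MPa → rank 4.

4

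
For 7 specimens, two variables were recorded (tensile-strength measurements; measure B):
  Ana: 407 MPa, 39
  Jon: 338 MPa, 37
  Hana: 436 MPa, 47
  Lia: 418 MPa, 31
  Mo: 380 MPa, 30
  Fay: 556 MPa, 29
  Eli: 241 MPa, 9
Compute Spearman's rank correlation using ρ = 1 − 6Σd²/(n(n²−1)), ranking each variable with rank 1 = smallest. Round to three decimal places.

0.286

Ranks of variable 1: 4, 2, 6, 5, 3, 7, 1
Ranks of variable 2: 6, 5, 7, 4, 3, 2, 1
d = r₁ − r₂: -2, -3, -1, 1, 0, 5, 0
d²: 4, 9, 1, 1, 0, 25, 0; Σd² = 40
ρ = 1 − 6·40/(7·48) = 1 − 240/336 = 0.286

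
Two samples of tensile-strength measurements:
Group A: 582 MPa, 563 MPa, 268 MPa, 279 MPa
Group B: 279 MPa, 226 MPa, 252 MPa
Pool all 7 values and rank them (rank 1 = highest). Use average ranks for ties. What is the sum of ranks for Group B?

Sorted (descending): 582, 563, 279, 279, 268, 252, 226
The 2 values of 279 occupy positions 3–4 → average rank (3+4)/2 = 3.5.
Group B values → pooled ranks: 279→3.5, 226→7, 252→6
Rank sum = 3.5 + 7 + 6 = 16.5

16.5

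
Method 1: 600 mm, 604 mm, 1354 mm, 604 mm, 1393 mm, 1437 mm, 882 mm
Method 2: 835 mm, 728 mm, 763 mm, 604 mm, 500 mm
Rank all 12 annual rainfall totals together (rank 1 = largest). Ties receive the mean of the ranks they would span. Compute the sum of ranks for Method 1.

Sorted (descending): 1437, 1393, 1354, 882, 835, 763, 728, 604, 604, 604, 600, 500
The 3 values of 604 occupy positions 8–10 → average rank 9.
Method 1 values → pooled ranks: 600→11, 604→9, 1354→3, 604→9, 1393→2, 1437→1, 882→4
Rank sum = 11 + 9 + 3 + 9 + 2 + 1 + 4 = 39

39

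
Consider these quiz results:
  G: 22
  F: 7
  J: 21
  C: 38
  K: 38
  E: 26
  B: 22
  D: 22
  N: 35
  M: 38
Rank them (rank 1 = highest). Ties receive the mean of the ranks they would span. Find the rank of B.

Sorted (descending): 38, 38, 38, 35, 26, 22, 22, 22, 21, 7
The 3 values of 38 occupy positions 1–3 → average rank 2.
The 3 values of 22 occupy positions 6–8 → average rank 7.
B has value 22 → rank 7.

7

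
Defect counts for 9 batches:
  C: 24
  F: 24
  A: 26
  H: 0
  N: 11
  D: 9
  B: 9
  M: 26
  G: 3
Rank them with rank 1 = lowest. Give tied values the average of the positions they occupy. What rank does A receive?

8.5

Sorted (ascending): 0, 3, 9, 9, 11, 24, 24, 26, 26
The 2 values of 9 occupy positions 3–4 → average rank (3+4)/2 = 3.5.
The 2 values of 24 occupy positions 6–7 → average rank (6+7)/2 = 6.5.
The 2 values of 26 occupy positions 8–9 → average rank (8+9)/2 = 8.5.
A has value 26 → rank 8.5.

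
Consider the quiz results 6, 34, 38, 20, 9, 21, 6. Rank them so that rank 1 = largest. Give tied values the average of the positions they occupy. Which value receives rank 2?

34

Sorted (descending): 38, 34, 21, 20, 9, 6, 6
The 2 values of 6 occupy positions 6–7 → average rank (6+7)/2 = 6.5.
Rank 2 → value 34.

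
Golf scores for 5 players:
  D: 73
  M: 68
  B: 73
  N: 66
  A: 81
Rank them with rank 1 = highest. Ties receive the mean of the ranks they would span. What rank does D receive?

2.5

Sorted (descending): 81, 73, 73, 68, 66
The 2 values of 73 occupy positions 2–3 → average rank (2+3)/2 = 2.5.
D has value 73 → rank 2.5.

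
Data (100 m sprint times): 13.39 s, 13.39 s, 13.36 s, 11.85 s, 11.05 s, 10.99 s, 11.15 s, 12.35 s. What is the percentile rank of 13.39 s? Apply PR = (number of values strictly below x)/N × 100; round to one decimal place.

75.0

N = 8.
Strictly below 13.39: 6. Equal to 13.39: 2.
PR = 6/8 × 100 = 75.0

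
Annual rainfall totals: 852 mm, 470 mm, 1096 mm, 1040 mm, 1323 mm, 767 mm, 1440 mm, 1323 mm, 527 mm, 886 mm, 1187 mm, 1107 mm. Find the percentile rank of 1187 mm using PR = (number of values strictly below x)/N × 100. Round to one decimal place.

66.7

N = 12.
Strictly below 1187: 8. Equal to 1187: 1.
PR = 8/12 × 100 = 66.7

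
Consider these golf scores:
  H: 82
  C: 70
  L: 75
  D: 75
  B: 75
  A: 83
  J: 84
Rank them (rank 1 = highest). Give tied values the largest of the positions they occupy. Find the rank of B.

6

Sorted (descending): 84, 83, 82, 75, 75, 75, 70
The 3 values of 75 occupy positions 4–6 → each gets rank 6.
B has value 75 → rank 6.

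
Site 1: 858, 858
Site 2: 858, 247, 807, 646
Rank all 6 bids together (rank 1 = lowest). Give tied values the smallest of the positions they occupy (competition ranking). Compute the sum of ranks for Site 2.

10

Sorted (ascending): 247, 646, 807, 858, 858, 858
The 3 values of 858 occupy positions 4–6 → each gets rank 4.
Site 2 values → pooled ranks: 858→4, 247→1, 807→3, 646→2
Rank sum = 4 + 1 + 3 + 2 = 10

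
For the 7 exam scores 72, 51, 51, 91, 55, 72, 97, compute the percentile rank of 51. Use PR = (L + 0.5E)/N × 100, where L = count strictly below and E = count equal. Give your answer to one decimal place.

14.3

N = 7.
Strictly below 51: 0. Equal to 51: 2.
PR = (0 + 0.5·2)/7 × 100 = 14.3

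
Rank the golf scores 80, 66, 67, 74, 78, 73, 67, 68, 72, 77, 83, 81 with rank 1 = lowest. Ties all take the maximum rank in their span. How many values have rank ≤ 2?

1

Sorted (ascending): 66, 67, 67, 68, 72, 73, 74, 77, 78, 80, 81, 83
The 2 values of 67 occupy positions 2–3 → each gets rank 3.
Ranks ≤ 2: {1} → 1 value.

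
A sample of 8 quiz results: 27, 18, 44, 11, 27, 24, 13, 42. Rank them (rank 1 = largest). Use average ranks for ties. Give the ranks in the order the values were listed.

Sorted (descending): 44, 42, 27, 27, 24, 18, 13, 11
The 2 values of 27 occupy positions 3–4 → average rank (3+4)/2 = 3.5.

3.5, 6, 1, 8, 3.5, 5, 7, 2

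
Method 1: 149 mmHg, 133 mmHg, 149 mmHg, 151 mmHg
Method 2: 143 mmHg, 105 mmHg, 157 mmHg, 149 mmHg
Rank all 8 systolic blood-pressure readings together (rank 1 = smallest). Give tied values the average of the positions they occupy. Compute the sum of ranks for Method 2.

17

Sorted (ascending): 105, 133, 143, 149, 149, 149, 151, 157
The 3 values of 149 occupy positions 4–6 → average rank 5.
Method 2 values → pooled ranks: 143→3, 105→1, 157→8, 149→5
Rank sum = 3 + 1 + 8 + 5 = 17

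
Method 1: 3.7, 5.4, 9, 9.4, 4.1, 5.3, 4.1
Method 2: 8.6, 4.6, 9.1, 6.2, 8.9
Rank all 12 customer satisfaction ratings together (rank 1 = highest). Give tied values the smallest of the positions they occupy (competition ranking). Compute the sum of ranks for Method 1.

Sorted (descending): 9.4, 9.1, 9, 8.9, 8.6, 6.2, 5.4, 5.3, 4.6, 4.1, 4.1, 3.7
The 2 values of 4.1 occupy positions 10–11 → each gets rank 10.
Method 1 values → pooled ranks: 3.7→12, 5.4→7, 9→3, 9.4→1, 4.1→10, 5.3→8, 4.1→10
Rank sum = 12 + 7 + 3 + 1 + 10 + 8 + 10 = 51

51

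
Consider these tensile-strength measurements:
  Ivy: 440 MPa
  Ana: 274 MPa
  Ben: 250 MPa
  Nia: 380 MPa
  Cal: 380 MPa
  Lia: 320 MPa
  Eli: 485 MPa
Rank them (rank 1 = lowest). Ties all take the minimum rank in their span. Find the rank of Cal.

4

Sorted (ascending): 250, 274, 320, 380, 380, 440, 485
The 2 values of 380 occupy positions 4–5 → each gets rank 4.
Cal has value 380 MPa → rank 4.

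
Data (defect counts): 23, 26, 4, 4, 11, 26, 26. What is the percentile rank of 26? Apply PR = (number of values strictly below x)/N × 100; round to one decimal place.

57.1

N = 7.
Strictly below 26: 4. Equal to 26: 3.
PR = 4/7 × 100 = 57.1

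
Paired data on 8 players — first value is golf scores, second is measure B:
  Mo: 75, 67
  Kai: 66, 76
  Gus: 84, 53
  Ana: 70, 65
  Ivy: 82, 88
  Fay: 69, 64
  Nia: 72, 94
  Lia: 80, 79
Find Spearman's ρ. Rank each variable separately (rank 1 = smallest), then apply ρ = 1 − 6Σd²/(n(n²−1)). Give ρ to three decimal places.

0.024

Ranks of variable 1: 5, 1, 8, 3, 7, 2, 4, 6
Ranks of variable 2: 4, 5, 1, 3, 7, 2, 8, 6
d = r₁ − r₂: 1, -4, 7, 0, 0, 0, -4, 0
d²: 1, 16, 49, 0, 0, 0, 16, 0; Σd² = 82
ρ = 1 − 6·82/(8·63) = 1 − 492/504 = 0.024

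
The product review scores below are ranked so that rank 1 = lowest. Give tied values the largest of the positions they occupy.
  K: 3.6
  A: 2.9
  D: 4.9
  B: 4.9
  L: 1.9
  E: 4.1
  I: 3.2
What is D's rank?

7

Sorted (ascending): 1.9, 2.9, 3.2, 3.6, 4.1, 4.9, 4.9
The 2 values of 4.9 occupy positions 6–7 → each gets rank 7.
D has value 4.9 → rank 7.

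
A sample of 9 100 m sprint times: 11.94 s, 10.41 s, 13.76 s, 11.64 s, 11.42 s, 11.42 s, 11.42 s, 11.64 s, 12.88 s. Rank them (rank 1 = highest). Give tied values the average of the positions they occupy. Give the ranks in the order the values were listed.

3, 9, 1, 4.5, 7, 7, 7, 4.5, 2

Sorted (descending): 13.76, 12.88, 11.94, 11.64, 11.64, 11.42, 11.42, 11.42, 10.41
The 2 values of 11.64 occupy positions 4–5 → average rank (4+5)/2 = 4.5.
The 3 values of 11.42 occupy positions 6–8 → average rank 7.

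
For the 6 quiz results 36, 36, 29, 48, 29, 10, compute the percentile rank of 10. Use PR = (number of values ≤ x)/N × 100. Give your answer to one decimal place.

16.7

N = 6.
Strictly below 10: 0. Equal to 10: 1.
PR = 1/6 × 100 = 16.7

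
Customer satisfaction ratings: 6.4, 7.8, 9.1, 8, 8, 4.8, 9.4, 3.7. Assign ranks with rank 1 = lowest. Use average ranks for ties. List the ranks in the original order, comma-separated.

Sorted (ascending): 3.7, 4.8, 6.4, 7.8, 8, 8, 9.1, 9.4
The 2 values of 8 occupy positions 5–6 → average rank (5+6)/2 = 5.5.

3, 4, 7, 5.5, 5.5, 2, 8, 1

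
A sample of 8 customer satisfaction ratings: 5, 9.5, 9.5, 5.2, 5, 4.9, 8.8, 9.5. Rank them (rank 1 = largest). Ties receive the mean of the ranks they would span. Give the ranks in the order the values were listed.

6.5, 2, 2, 5, 6.5, 8, 4, 2

Sorted (descending): 9.5, 9.5, 9.5, 8.8, 5.2, 5, 5, 4.9
The 3 values of 9.5 occupy positions 1–3 → average rank 2.
The 2 values of 5 occupy positions 6–7 → average rank (6+7)/2 = 6.5.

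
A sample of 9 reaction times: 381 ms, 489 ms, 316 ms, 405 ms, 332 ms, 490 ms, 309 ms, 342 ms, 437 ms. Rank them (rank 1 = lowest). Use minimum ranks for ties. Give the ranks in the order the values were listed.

5, 8, 2, 6, 3, 9, 1, 4, 7

Sorted (ascending): 309, 316, 332, 342, 381, 405, 437, 489, 490
No ties — each value takes its position as its rank.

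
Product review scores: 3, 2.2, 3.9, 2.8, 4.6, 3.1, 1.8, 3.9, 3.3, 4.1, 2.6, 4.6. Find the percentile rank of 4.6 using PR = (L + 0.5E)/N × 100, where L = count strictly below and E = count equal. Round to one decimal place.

91.7

N = 12.
Strictly below 4.6: 10. Equal to 4.6: 2.
PR = (10 + 0.5·2)/12 × 100 = 91.7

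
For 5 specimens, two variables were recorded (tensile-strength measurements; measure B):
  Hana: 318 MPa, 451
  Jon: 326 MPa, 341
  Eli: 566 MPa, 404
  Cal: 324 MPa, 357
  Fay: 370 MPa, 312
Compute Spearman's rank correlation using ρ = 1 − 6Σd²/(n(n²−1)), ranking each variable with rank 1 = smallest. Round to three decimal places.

-0.400

Ranks of variable 1: 1, 3, 5, 2, 4
Ranks of variable 2: 5, 2, 4, 3, 1
d = r₁ − r₂: -4, 1, 1, -1, 3
d²: 16, 1, 1, 1, 9; Σd² = 28
ρ = 1 − 6·28/(5·24) = 1 − 168/120 = -0.400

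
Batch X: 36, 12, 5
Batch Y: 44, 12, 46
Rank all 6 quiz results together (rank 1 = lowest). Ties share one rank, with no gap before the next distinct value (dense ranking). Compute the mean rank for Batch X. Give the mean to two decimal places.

2.00

Sorted (ascending): 5, 12, 12, 36, 44, 46
The 2 values of 12 share dense rank 2.
Remaining distinct values take the next consecutive integers.
Batch X values → pooled ranks: 36→3, 12→2, 5→1
Mean rank = (3 + 2 + 1) / 3 = 2.00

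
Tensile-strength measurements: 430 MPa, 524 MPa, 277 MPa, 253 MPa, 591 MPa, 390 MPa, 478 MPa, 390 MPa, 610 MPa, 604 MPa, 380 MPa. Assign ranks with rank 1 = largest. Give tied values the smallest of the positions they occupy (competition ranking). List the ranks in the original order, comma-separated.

6, 4, 10, 11, 3, 7, 5, 7, 1, 2, 9

Sorted (descending): 610, 604, 591, 524, 478, 430, 390, 390, 380, 277, 253
The 2 values of 390 occupy positions 7–8 → each gets rank 7.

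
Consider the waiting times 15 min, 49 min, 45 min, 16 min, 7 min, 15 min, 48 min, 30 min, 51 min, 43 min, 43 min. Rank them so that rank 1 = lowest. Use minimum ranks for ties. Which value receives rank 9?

48

Sorted (ascending): 7, 15, 15, 16, 30, 43, 43, 45, 48, 49, 51
The 2 values of 15 occupy positions 2–3 → each gets rank 2.
The 2 values of 43 occupy positions 6–7 → each gets rank 6.
Rank 9 → value 48.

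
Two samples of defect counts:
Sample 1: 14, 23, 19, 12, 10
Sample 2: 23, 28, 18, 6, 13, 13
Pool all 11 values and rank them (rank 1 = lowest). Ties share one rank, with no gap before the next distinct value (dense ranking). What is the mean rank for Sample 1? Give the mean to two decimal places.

5.00

Sorted (ascending): 6, 10, 12, 13, 13, 14, 18, 19, 23, 23, 28
The 2 values of 13 share dense rank 4.
The 2 values of 23 share dense rank 8.
Remaining distinct values take the next consecutive integers.
Sample 1 values → pooled ranks: 14→5, 23→8, 19→7, 12→3, 10→2
Mean rank = (5 + 8 + 7 + 3 + 2) / 5 = 5.00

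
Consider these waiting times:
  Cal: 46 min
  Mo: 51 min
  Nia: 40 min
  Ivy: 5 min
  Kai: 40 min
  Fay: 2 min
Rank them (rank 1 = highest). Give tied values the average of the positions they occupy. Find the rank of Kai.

Sorted (descending): 51, 46, 40, 40, 5, 2
The 2 values of 40 occupy positions 3–4 → average rank (3+4)/2 = 3.5.
Kai has value 40 min → rank 3.5.

3.5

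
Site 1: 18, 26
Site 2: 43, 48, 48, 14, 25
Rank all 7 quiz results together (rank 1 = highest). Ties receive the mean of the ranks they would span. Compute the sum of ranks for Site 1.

10

Sorted (descending): 48, 48, 43, 26, 25, 18, 14
The 2 values of 48 occupy positions 1–2 → average rank (1+2)/2 = 1.5.
Site 1 values → pooled ranks: 18→6, 26→4
Rank sum = 6 + 4 = 10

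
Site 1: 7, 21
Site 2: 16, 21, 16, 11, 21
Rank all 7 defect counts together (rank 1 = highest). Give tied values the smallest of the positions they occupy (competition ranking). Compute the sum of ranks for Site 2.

16

Sorted (descending): 21, 21, 21, 16, 16, 11, 7
The 3 values of 21 occupy positions 1–3 → each gets rank 1.
The 2 values of 16 occupy positions 4–5 → each gets rank 4.
Site 2 values → pooled ranks: 16→4, 21→1, 16→4, 11→6, 21→1
Rank sum = 4 + 1 + 4 + 6 + 1 = 16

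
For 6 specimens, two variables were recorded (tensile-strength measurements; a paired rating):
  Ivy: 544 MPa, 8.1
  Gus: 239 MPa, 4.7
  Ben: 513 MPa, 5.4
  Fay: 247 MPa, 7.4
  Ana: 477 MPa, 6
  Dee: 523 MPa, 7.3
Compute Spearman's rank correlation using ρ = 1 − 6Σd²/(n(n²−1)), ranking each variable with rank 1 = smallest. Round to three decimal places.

0.600

Ranks of variable 1: 6, 1, 4, 2, 3, 5
Ranks of variable 2: 6, 1, 2, 5, 3, 4
d = r₁ − r₂: 0, 0, 2, -3, 0, 1
d²: 0, 0, 4, 9, 0, 1; Σd² = 14
ρ = 1 − 6·14/(6·35) = 1 − 84/210 = 0.600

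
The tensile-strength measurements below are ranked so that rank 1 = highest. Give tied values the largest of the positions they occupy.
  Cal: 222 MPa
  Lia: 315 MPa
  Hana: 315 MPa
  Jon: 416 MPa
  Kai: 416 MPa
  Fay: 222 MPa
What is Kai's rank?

2

Sorted (descending): 416, 416, 315, 315, 222, 222
The 2 values of 416 occupy positions 1–2 → each gets rank 2.
The 2 values of 315 occupy positions 3–4 → each gets rank 4.
The 2 values of 222 occupy positions 5–6 → each gets rank 6.
Kai has value 416 MPa → rank 2.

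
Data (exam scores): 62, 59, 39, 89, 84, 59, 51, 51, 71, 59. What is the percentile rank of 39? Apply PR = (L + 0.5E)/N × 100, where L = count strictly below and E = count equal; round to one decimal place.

N = 10.
Strictly below 39: 0. Equal to 39: 1.
PR = (0 + 0.5·1)/10 × 100 = 5.0

5.0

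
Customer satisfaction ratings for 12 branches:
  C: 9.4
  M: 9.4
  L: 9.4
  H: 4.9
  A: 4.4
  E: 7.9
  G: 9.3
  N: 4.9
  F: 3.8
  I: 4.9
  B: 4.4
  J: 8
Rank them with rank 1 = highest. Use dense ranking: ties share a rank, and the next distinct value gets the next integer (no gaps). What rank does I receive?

5

Sorted (descending): 9.4, 9.4, 9.4, 9.3, 8, 7.9, 4.9, 4.9, 4.9, 4.4, 4.4, 3.8
The 3 values of 9.4 share dense rank 1.
The 3 values of 4.9 share dense rank 5.
The 2 values of 4.4 share dense rank 6.
Remaining distinct values take the next consecutive integers.
I has value 4.9 → rank 5.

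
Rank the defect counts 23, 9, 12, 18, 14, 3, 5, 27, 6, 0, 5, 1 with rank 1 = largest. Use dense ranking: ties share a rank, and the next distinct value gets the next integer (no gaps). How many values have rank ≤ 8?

Sorted (descending): 27, 23, 18, 14, 12, 9, 6, 5, 5, 3, 1, 0
The 2 values of 5 share dense rank 8.
Remaining distinct values take the next consecutive integers.
Ranks ≤ 8: {1, 2, 3, 4, 5, 6, 7, 8, 8} → 9 values.

9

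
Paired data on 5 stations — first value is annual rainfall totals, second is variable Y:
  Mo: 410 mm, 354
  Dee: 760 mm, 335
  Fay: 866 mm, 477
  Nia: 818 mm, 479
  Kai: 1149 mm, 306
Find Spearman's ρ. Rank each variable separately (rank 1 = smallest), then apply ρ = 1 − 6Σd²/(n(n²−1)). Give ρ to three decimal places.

-0.200

Ranks of variable 1: 1, 2, 4, 3, 5
Ranks of variable 2: 3, 2, 4, 5, 1
d = r₁ − r₂: -2, 0, 0, -2, 4
d²: 4, 0, 0, 4, 16; Σd² = 24
ρ = 1 − 6·24/(5·24) = 1 − 144/120 = -0.200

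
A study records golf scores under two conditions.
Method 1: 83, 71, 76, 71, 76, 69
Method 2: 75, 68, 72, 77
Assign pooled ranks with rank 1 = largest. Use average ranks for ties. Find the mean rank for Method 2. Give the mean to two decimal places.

Sorted (descending): 83, 77, 76, 76, 75, 72, 71, 71, 69, 68
The 2 values of 76 occupy positions 3–4 → average rank (3+4)/2 = 3.5.
The 2 values of 71 occupy positions 7–8 → average rank (7+8)/2 = 7.5.
Method 2 values → pooled ranks: 75→5, 68→10, 72→6, 77→2
Mean rank = (5 + 10 + 6 + 2) / 4 = 5.75

5.75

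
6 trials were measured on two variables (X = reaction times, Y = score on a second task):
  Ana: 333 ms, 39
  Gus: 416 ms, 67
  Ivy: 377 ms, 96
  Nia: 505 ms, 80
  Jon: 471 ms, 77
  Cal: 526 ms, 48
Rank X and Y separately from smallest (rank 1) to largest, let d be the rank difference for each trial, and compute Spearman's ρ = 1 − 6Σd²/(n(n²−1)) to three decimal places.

0.086

Ranks of variable 1: 1, 3, 2, 5, 4, 6
Ranks of variable 2: 1, 3, 6, 5, 4, 2
d = r₁ − r₂: 0, 0, -4, 0, 0, 4
d²: 0, 0, 16, 0, 0, 16; Σd² = 32
ρ = 1 − 6·32/(6·35) = 1 − 192/210 = 0.086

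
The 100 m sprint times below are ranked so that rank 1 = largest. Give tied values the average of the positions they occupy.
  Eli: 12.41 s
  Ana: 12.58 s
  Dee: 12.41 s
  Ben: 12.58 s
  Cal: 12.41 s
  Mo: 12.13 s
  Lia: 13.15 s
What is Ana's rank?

2.5

Sorted (descending): 13.15, 12.58, 12.58, 12.41, 12.41, 12.41, 12.13
The 2 values of 12.58 occupy positions 2–3 → average rank (2+3)/2 = 2.5.
The 3 values of 12.41 occupy positions 4–6 → average rank 5.
Ana has value 12.58 s → rank 2.5.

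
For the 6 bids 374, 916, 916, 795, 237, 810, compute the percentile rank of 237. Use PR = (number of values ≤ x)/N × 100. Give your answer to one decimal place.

N = 6.
Strictly below 237: 0. Equal to 237: 1.
PR = 1/6 × 100 = 16.7

16.7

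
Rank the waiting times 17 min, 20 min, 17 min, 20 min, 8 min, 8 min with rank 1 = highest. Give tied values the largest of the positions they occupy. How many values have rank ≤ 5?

4

Sorted (descending): 20, 20, 17, 17, 8, 8
The 2 values of 20 occupy positions 1–2 → each gets rank 2.
The 2 values of 17 occupy positions 3–4 → each gets rank 4.
The 2 values of 8 occupy positions 5–6 → each gets rank 6.
Ranks ≤ 5: {2, 2, 4, 4} → 4 values.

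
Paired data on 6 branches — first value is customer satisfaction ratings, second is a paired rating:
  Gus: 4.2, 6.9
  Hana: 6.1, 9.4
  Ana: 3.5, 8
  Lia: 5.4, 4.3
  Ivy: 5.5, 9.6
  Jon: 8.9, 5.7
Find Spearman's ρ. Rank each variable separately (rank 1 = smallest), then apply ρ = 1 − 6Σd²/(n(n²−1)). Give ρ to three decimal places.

Ranks of variable 1: 2, 5, 1, 3, 4, 6
Ranks of variable 2: 3, 5, 4, 1, 6, 2
d = r₁ − r₂: -1, 0, -3, 2, -2, 4
d²: 1, 0, 9, 4, 4, 16; Σd² = 34
ρ = 1 − 6·34/(6·35) = 1 − 204/210 = 0.029

0.029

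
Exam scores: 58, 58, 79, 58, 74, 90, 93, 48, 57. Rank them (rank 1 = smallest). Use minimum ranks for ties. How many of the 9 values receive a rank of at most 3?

Sorted (ascending): 48, 57, 58, 58, 58, 74, 79, 90, 93
The 3 values of 58 occupy positions 3–5 → each gets rank 3.
Ranks ≤ 3: {1, 2, 3, 3, 3} → 5 values.

5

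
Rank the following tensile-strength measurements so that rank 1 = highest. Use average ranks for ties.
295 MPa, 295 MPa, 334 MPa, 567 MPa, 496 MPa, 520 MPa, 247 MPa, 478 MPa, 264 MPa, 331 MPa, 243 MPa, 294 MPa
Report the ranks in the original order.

Sorted (descending): 567, 520, 496, 478, 334, 331, 295, 295, 294, 264, 247, 243
The 2 values of 295 occupy positions 7–8 → average rank (7+8)/2 = 7.5.

7.5, 7.5, 5, 1, 3, 2, 11, 4, 10, 6, 12, 9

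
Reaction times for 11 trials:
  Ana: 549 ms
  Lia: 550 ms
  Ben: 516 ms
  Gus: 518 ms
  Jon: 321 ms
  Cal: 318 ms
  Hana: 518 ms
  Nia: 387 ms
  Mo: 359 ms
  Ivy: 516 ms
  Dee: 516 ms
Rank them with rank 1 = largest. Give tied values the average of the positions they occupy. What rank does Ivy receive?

Sorted (descending): 550, 549, 518, 518, 516, 516, 516, 387, 359, 321, 318
The 2 values of 518 occupy positions 3–4 → average rank (3+4)/2 = 3.5.
The 3 values of 516 occupy positions 5–7 → average rank 6.
Ivy has value 516 ms → rank 6.

6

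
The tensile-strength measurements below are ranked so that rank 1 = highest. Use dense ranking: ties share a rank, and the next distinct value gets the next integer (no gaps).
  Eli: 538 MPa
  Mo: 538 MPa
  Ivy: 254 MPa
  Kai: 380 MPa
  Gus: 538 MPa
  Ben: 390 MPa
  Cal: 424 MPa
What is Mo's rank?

1

Sorted (descending): 538, 538, 538, 424, 390, 380, 254
The 3 values of 538 share dense rank 1.
Remaining distinct values take the next consecutive integers.
Mo has value 538 MPa → rank 1.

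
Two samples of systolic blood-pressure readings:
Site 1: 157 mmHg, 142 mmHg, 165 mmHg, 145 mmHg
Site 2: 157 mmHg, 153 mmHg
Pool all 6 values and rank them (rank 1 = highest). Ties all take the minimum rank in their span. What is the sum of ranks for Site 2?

6

Sorted (descending): 165, 157, 157, 153, 145, 142
The 2 values of 157 occupy positions 2–3 → each gets rank 2.
Site 2 values → pooled ranks: 157→2, 153→4
Rank sum = 2 + 4 = 6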